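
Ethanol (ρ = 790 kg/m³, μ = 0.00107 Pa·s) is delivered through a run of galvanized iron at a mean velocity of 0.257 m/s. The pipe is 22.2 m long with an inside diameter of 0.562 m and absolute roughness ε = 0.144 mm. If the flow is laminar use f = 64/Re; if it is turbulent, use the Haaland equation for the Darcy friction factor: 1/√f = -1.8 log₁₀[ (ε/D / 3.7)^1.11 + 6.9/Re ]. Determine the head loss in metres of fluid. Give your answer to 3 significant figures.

h_f ≈ 0.00250 m

Reynolds number Re = ρVD/μ = 790 · 0.257 · 0.562 / 0.00107 = 1.066e+05.
Re > 4000 → turbulent. Relative roughness ε/D = 0.000144/0.562 = 0.000256. Haaland: 1/√f = -1.8 log₁₀[(0.000256/3.7)^1.11 + 6.9/1.066e+05] = -1.8 log₁₀[2.41e-05 + 6.47e-05] = 7.292, so f = 0.0188.
Darcy-Weisbach: ΔP = f(L/D)(ρV²/2) = 0.0188·(22.2/0.562)·(790·0.257²/2) = 0.0188·39.5·26.09 = 19.38 Pa.
Head loss h_f = ΔP/(ρg) = 19.38/(790·9.81) = 0.00250 m.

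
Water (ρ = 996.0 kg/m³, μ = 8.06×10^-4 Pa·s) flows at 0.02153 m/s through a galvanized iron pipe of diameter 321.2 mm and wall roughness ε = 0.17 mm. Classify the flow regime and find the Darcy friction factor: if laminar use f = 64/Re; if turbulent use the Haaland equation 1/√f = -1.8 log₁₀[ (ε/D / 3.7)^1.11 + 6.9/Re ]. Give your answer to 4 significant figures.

Re = ρVD/μ = 996·0.02153·0.3212/0.000806 = 8546.
Re > 4000 → turbulent. ε/D = 0.00017/0.3212 = 0.000529; Haaland: 1/√f = -1.8 log₁₀[5.4e-05 + 0.000807] = 5.517, so f = 0.03286.

f ≈ 0.03286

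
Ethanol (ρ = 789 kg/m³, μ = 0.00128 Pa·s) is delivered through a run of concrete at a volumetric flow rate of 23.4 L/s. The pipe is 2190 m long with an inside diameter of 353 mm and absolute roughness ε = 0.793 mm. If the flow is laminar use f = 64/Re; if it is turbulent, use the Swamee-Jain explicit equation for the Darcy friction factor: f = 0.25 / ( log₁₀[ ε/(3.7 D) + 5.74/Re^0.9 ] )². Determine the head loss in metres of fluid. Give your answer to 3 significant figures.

Q = 23.4 L/s = 23.4/1000 = 0.0234 m³/s.
Cross-sectional area A = πD²/4 = π(0.353)²/4 = 0.09787 m²; mean velocity V = Q/A = 0.0234/0.09787 = 0.2391 m/s.
Reynolds number Re = ρVD/μ = 789 · 0.2391 · 0.353 / 0.00128 = 5.203e+04.
Re > 4000 → turbulent. Relative roughness ε/D = 0.000793/0.353 = 0.00225. Swamee-Jain: f = 0.25/(log₁₀[0.00225/3.7 + 5.74/5.203e+04^0.9])² = 0.25/(log₁₀[0.000607 + 0.000327])² = 0.25/(-3.03)² = 0.02724.
Darcy-Weisbach: ΔP = f(L/D)(ρV²/2) = 0.02724·(2190/0.353)·(789·0.2391²/2) = 0.02724·6204·22.55 = 3811 Pa.
Head loss h_f = ΔP/(ρg) = 3811/(789·9.81) = 0.492 m.

h_f ≈ 0.492 m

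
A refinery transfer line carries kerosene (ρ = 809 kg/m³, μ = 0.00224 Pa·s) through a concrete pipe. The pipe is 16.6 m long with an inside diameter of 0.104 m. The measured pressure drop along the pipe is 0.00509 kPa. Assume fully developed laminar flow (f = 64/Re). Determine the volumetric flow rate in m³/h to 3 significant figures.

For laminar flow, f = 64/Re with Re = ρVD/μ, so Darcy-Weisbach reduces to ΔP = 32μLV/D². Solving for V: V = ΔP·D²/(32μL) = 5.09·(0.104)²/(32·0.00224·16.6) = 0.04627 m/s.
Check: Re = ρVD/μ = 809·0.04627·0.104/0.00224 = 1738 < 2300, so the laminar assumption holds.
Q = V·A = 0.04627·(π/4·0.104²) = 0.000393 m³/s = 1.41 m³/h.

Q ≈ 1.41 m³/h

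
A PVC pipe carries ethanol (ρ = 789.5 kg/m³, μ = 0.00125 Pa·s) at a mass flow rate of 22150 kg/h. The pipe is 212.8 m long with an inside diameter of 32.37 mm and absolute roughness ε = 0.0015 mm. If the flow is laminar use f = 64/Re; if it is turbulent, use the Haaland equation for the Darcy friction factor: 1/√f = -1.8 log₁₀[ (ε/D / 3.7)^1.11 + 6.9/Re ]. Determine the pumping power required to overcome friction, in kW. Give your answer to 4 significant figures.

ṁ = 22150 kg/h = 22150/3600 = 6.153 kg/s.
A = πD²/4 = π(0.03237)²/4 = 0.000823 m²; mean velocity V = ṁ/(ρA) = 6.153/(789.5 · 0.000823) = 9.47 m/s.
Reynolds number Re = ρVD/μ = 789.5 · 9.47 · 0.03237 / 0.00125 = 1.936e+05.
Re > 4000 → turbulent. Relative roughness ε/D = 1.5e-06/0.03237 = 4.63e-05. Haaland: 1/√f = -1.8 log₁₀[(4.63e-05/3.7)^1.11 + 6.9/1.936e+05] = -1.8 log₁₀[3.62e-06 + 3.56e-05] = 7.931, so f = 0.0159.
Darcy-Weisbach: ΔP = f(L/D)(ρV²/2) = 0.0159·(212.8/0.03237)·(789.5·9.47²/2) = 0.0159·6574·3.54e+04 = 3.7e+06 Pa.
Q = ṁ/ρ = 6.153/789.5 = 0.007793 m³/s.
Pumping power P = QΔP = 0.007793·3.7e+06 = 28834 W = 28.83 kW.

P ≈ 28.83 kW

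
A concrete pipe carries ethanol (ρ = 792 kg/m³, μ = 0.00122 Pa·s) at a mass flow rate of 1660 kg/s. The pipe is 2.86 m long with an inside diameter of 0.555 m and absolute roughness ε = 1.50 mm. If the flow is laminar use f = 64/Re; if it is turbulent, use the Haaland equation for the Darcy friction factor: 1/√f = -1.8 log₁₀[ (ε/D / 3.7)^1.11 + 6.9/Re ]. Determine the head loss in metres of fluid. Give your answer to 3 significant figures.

A = πD²/4 = π(0.555)²/4 = 0.2419 m²; mean velocity V = ṁ/(ρA) = 1660/(792 · 0.2419) = 8.664 m/s.
Reynolds number Re = ρVD/μ = 792 · 8.664 · 0.555 / 0.00122 = 3.122e+06.
Re > 4000 → turbulent. Relative roughness ε/D = 0.0015/0.555 = 0.0027. Haaland: 1/√f = -1.8 log₁₀[(0.0027/3.7)^1.11 + 6.9/3.122e+06] = -1.8 log₁₀[0.00033 + 2.21e-06] = 6.261, so f = 0.02551.
Darcy-Weisbach: ΔP = f(L/D)(ρV²/2) = 0.02551·(2.86/0.555)·(792·8.664²/2) = 0.02551·5.153·2.972e+04 = 3907 Pa.
Head loss h_f = ΔP/(ρg) = 3907/(792·9.81) = 0.503 m.

h_f ≈ 0.503 m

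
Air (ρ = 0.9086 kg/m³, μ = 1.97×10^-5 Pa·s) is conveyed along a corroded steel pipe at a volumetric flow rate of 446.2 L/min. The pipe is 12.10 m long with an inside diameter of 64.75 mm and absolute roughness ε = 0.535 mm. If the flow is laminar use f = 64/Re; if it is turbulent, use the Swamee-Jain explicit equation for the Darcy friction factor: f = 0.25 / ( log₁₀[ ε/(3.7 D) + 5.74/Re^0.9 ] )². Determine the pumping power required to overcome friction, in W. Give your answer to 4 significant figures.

P ≈ 0.1436 W

Q = 446.2 L/min = 446.2/60000 = 0.007437 m³/s.
Cross-sectional area A = πD²/4 = π(0.06475)²/4 = 0.003293 m²; mean velocity V = Q/A = 0.007437/0.003293 = 2.258 m/s.
Reynolds number Re = ρVD/μ = 0.9086 · 2.258 · 0.06475 / 1.97e-05 = 6745.
Re > 4000 → turbulent. Relative roughness ε/D = 0.000535/0.06475 = 0.00826. Swamee-Jain: f = 0.25/(log₁₀[0.00826/3.7 + 5.74/6745^0.9])² = 0.25/(log₁₀[0.00223 + 0.00206])² = 0.25/(-2.368)² = 0.04459.
Darcy-Weisbach: ΔP = f(L/D)(ρV²/2) = 0.04459·(12.1/0.06475)·(0.9086·2.258²/2) = 0.04459·186.9·2.317 = 19.31 Pa.
Pumping power P = QΔP = 0.007437·19.31 = 0.14360 W = 0.1436 W.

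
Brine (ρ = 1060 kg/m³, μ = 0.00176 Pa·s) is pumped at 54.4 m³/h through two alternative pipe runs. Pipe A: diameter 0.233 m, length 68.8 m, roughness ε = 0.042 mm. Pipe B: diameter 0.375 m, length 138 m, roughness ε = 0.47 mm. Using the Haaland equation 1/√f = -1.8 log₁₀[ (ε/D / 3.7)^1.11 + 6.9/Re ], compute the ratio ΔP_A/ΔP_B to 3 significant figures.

ΔP_A/ΔP_B ≈ 4.39

Pipe A: V = Q/A = 0.01511/0.04264 = 0.3544 m/s; Re = 4.973e+04; ε/D = 0.00018; Haaland → f = 0.02127; ΔP_A = f(L/D)(ρV²/2) = 418.1 Pa.
Pipe B: V = Q/A = 0.01511/0.1104 = 0.1368 m/s; Re = 3.09e+04; ε/D = 0.00125; Haaland → f = 0.0261; ΔP_B = f(L/D)(ρV²/2) = 95.28 Pa.
ΔP_A/ΔP_B = 418.1/95.28 = 4.39.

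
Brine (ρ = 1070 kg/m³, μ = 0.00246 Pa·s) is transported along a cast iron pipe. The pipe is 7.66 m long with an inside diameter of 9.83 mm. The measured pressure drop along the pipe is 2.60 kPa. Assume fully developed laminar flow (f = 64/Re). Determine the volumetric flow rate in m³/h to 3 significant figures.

For laminar flow, f = 64/Re with Re = ρVD/μ, so Darcy-Weisbach reduces to ΔP = 32μLV/D². Solving for V: V = ΔP·D²/(32μL) = 2600·(0.00983)²/(32·0.00246·7.66) = 0.4166 m/s.
Check: Re = ρVD/μ = 1070·0.4166·0.00983/0.00246 = 1781 < 2300, so the laminar assumption holds.
Q = V·A = 0.4166·(π/4·0.00983²) = 3.162e-05 m³/s = 0.114 m³/h.

Q ≈ 0.114 m³/h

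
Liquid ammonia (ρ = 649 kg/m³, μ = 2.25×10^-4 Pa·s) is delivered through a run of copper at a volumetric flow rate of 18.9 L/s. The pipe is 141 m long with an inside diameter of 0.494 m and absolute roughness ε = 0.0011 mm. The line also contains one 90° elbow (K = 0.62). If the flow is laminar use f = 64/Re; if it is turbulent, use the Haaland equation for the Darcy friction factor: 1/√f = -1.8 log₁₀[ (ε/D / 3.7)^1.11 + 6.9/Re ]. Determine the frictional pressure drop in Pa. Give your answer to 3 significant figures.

Q = 18.9 L/s = 18.9/1000 = 0.0189 m³/s.
Cross-sectional area A = πD²/4 = π(0.494)²/4 = 0.1917 m²; mean velocity V = Q/A = 0.0189/0.1917 = 0.09861 m/s.
Reynolds number Re = ρVD/μ = 649 · 0.09861 · 0.494 / 0.000225 = 1.405e+05.
Re > 4000 → turbulent. Relative roughness ε/D = 1.1e-06/0.494 = 2.23e-06. Haaland: 1/√f = -1.8 log₁₀[(2.23e-06/3.7)^1.11 + 6.9/1.405e+05] = -1.8 log₁₀[1.25e-07 + 4.91e-05] = 7.754, so f = 0.01663.
Total minor-loss coefficient ΣK = 1·0.62 = 0.62.
ΔP = [f·L/D + ΣK]·(ρV²/2) = [0.01663·141/0.494 + 0.62]·(649·0.09861²/2) = [4.747 + 0.62]·3.155 = 16.94 Pa.

ΔP ≈ 16.9 Pa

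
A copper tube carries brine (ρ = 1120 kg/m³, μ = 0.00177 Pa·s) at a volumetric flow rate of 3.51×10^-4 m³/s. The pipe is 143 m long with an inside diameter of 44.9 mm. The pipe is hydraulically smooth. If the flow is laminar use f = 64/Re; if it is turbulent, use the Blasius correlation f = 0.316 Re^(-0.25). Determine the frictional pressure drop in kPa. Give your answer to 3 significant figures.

ΔP ≈ 3.11 kPa

Cross-sectional area A = πD²/4 = π(0.0449)²/4 = 0.001583 m²; mean velocity V = Q/A = 0.000351/0.001583 = 0.2217 m/s.
Reynolds number Re = ρVD/μ = 1120 · 0.2217 · 0.0449 / 0.00177 = 6298.
Re > 4000 → turbulent. Smooth-pipe (Blasius): f = 0.316 Re^(-0.25) = 0.316/(6298)^0.25 = 0.03547.
Darcy-Weisbach: ΔP = f(L/D)(ρV²/2) = 0.03547·(143/0.0449)·(1120·0.2217²/2) = 0.03547·3185·27.52 = 3109 Pa.
ΔP = 3109 Pa = 3.11 kPa.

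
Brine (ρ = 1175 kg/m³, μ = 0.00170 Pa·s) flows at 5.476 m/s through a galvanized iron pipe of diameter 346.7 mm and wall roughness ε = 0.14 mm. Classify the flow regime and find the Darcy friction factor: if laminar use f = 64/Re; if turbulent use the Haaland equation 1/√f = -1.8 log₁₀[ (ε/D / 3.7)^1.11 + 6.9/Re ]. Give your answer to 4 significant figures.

f ≈ 0.01635

Re = ρVD/μ = 1175·5.476·0.3467/0.0017 = 1.312e+06.
Re > 4000 → turbulent. ε/D = 0.00014/0.3467 = 0.000404; Haaland: 1/√f = -1.8 log₁₀[4e-05 + 5.26e-06] = 7.82, so f = 0.01635.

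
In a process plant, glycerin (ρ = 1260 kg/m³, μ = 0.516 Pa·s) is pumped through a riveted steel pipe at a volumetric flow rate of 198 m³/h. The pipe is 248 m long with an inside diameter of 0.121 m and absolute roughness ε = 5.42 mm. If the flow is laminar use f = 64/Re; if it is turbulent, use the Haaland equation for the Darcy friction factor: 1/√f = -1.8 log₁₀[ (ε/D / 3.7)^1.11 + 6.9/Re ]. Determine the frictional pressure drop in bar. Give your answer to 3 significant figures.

Q = 198 m³/h = 198/3600 = 0.055 m³/s.
Cross-sectional area A = πD²/4 = π(0.121)²/4 = 0.0115 m²; mean velocity V = Q/A = 0.055/0.0115 = 4.783 m/s.
Reynolds number Re = ρVD/μ = 1260 · 4.783 · 0.121 / 0.516 = 1413.
Re < 2300 → laminar flow, so f = 64/Re = 64/1413 = 0.04529 (the turbulent correlation is not needed).
Darcy-Weisbach: ΔP = f(L/D)(ρV²/2) = 0.04529·(248/0.121)·(1260·4.783²/2) = 0.04529·2050·1.441e+04 = 1.338e+06 Pa.
ΔP = 1.338e+06 Pa = 13.4 bar.

ΔP ≈ 13.4 bar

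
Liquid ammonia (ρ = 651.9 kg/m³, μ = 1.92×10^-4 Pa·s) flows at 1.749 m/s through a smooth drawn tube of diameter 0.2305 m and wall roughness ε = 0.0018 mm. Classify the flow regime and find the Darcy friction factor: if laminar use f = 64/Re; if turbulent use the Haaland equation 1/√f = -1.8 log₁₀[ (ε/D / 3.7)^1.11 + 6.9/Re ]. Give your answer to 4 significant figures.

Re = ρVD/μ = 651.9·1.749·0.2305/0.000192 = 1.369e+06.
Re > 4000 → turbulent. ε/D = 1.8e-06/0.2305 = 7.81e-06; Haaland: 1/√f = -1.8 log₁₀[5.01e-07 + 5.04e-06] = 9.461, so f = 0.01117.

f ≈ 0.01117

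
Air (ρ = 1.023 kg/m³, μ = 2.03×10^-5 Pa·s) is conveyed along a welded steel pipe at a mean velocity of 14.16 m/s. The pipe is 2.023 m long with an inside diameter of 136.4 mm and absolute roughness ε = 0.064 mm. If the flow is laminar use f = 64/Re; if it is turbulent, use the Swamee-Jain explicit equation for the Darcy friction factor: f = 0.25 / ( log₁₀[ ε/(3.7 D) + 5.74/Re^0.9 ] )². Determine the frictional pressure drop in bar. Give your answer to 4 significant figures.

ΔP ≈ 3.096×10^-4 bar

Reynolds number Re = ρVD/μ = 1.023 · 14.16 · 0.1364 / 2.03e-05 = 9.733e+04.
Re > 4000 → turbulent. Relative roughness ε/D = 6.4e-05/0.1364 = 0.000469. Swamee-Jain: f = 0.25/(log₁₀[0.000469/3.7 + 5.74/9.733e+04^0.9])² = 0.25/(log₁₀[0.000127 + 0.000186])² = 0.25/(-3.505)² = 0.02035.
Darcy-Weisbach: ΔP = f(L/D)(ρV²/2) = 0.02035·(2.023/0.1364)·(1.023·14.16²/2) = 0.02035·14.83·102.6 = 30.96 Pa.
ΔP = 30.96 Pa = 3.096×10^-4 bar.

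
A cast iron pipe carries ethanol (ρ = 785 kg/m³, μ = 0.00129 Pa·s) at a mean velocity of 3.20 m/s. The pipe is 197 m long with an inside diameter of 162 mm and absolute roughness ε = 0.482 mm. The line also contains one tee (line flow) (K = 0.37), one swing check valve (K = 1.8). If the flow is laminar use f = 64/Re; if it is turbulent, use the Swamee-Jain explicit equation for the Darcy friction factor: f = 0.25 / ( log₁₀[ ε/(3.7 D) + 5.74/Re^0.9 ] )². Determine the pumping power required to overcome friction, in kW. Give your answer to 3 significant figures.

P ≈ 9.18 kW

Reynolds number Re = ρVD/μ = 785 · 3.2 · 0.162 / 0.00129 = 3.155e+05.
Re > 4000 → turbulent. Relative roughness ε/D = 0.000482/0.162 = 0.00298. Swamee-Jain: f = 0.25/(log₁₀[0.00298/3.7 + 5.74/3.155e+05^0.9])² = 0.25/(log₁₀[0.000804 + 6.45e-05])² = 0.25/(-3.061)² = 0.02668.
Total minor-loss coefficient ΣK = 1·0.37 + 1·1.8 = 2.17.
ΔP = [f·L/D + ΣK]·(ρV²/2) = [0.02668·197/0.162 + 2.17]·(785·3.2²/2) = [32.44 + 2.17]·4019 = 1.391e+05 Pa.
Q = V·A = 3.2·0.02061 = 0.06596 m³/s.
Pumping power P = QΔP = 0.06596·1.391e+05 = 9176 W = 9.18 kW.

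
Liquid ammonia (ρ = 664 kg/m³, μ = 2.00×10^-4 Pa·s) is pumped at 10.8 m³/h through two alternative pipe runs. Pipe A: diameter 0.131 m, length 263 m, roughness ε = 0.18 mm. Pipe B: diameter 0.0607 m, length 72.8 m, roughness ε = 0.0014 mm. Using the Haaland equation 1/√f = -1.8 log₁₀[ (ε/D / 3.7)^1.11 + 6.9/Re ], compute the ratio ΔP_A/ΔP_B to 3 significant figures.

ΔP_A/ΔP_B ≈ 0.116

Pipe A: V = Q/A = 0.003/0.01348 = 0.2226 m/s; Re = 9.681e+04; ε/D = 0.00137; Haaland → f = 0.02324; ΔP_A = f(L/D)(ρV²/2) = 767.6 Pa.
Pipe B: V = Q/A = 0.003/0.002894 = 1.037 m/s; Re = 2.089e+05; ε/D = 2.31e-05; Haaland → f = 0.01552; ΔP_B = f(L/D)(ρV²/2) = 6641 Pa.
ΔP_A/ΔP_B = 767.6/6641 = 0.116.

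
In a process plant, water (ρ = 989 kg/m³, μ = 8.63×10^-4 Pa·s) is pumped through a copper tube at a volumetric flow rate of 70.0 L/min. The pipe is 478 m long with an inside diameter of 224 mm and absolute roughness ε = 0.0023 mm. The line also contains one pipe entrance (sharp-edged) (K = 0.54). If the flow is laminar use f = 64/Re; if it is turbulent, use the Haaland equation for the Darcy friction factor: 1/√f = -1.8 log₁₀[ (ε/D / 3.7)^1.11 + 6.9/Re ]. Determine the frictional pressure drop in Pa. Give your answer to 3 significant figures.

Q = 70.0 L/min = 70.0/60000 = 0.001167 m³/s.
Cross-sectional area A = πD²/4 = π(0.224)²/4 = 0.03941 m²; mean velocity V = Q/A = 0.001167/0.03941 = 0.0296 m/s.
Reynolds number Re = ρVD/μ = 989 · 0.0296 · 0.224 / 0.000863 = 7600.
Re > 4000 → turbulent. Relative roughness ε/D = 2.3e-06/0.224 = 1.03e-05. Haaland: 1/√f = -1.8 log₁₀[(1.03e-05/3.7)^1.11 + 6.9/7600] = -1.8 log₁₀[6.79e-07 + 0.000908] = 5.475, so f = 0.03336.
Total minor-loss coefficient ΣK = 1·0.54 = 0.54.
ΔP = [f·L/D + ΣK]·(ρV²/2) = [0.03336·478/0.224 + 0.54]·(989·0.0296²/2) = [71.19 + 0.54]·0.4334 = 31.09 Pa.

ΔP ≈ 31.1 Pa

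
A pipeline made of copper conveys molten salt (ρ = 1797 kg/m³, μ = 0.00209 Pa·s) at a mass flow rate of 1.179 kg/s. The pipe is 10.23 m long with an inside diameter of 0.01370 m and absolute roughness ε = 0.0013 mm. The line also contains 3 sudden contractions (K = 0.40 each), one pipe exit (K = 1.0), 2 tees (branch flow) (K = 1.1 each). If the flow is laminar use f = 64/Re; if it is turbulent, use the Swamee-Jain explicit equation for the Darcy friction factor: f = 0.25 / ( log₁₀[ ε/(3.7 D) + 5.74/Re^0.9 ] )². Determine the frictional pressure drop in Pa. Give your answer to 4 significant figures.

A = πD²/4 = π(0.0137)²/4 = 0.0001474 m²; mean velocity V = ṁ/(ρA) = 1.179/(1797 · 0.0001474) = 4.451 m/s.
Reynolds number Re = ρVD/μ = 1797 · 4.451 · 0.0137 / 0.00209 = 5.243e+04.
Re > 4000 → turbulent. Relative roughness ε/D = 1.3e-06/0.0137 = 9.49e-05. Swamee-Jain: f = 0.25/(log₁₀[9.49e-05/3.7 + 5.74/5.243e+04^0.9])² = 0.25/(log₁₀[2.56e-05 + 0.000325])² = 0.25/(-3.456)² = 0.02094.
Total minor-loss coefficient ΣK = 3·0.4 + 1·1 + 2·1.1 = 4.4.
ΔP = [f·L/D + ΣK]·(ρV²/2) = [0.02094·10.23/0.0137 + 4.4]·(1797·4.451²/2) = [15.63 + 4.4]·1.78e+04 = 3.566e+05 Pa.

ΔP ≈ 356600 Pa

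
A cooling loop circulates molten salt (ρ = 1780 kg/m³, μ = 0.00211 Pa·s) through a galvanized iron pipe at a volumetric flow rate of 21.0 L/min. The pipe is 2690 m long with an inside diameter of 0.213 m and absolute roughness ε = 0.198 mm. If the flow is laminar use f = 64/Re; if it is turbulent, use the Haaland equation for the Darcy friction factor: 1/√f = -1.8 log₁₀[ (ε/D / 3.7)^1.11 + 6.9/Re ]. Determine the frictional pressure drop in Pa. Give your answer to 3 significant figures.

Q = 21.0 L/min = 21.0/60000 = 0.00035 m³/s.
Cross-sectional area A = πD²/4 = π(0.213)²/4 = 0.03563 m²; mean velocity V = Q/A = 0.00035/0.03563 = 0.009822 m/s.
Reynolds number Re = ρVD/μ = 1780 · 0.009822 · 0.213 / 0.00211 = 1765.
Re < 2300 → laminar flow, so f = 64/Re = 64/1765 = 0.03626 (the turbulent correlation is not needed).
Darcy-Weisbach: ΔP = f(L/D)(ρV²/2) = 0.03626·(2690/0.213)·(1780·0.009822²/2) = 0.03626·1.263e+04·0.08587 = 39.32 Pa.

ΔP ≈ 39.3 Pa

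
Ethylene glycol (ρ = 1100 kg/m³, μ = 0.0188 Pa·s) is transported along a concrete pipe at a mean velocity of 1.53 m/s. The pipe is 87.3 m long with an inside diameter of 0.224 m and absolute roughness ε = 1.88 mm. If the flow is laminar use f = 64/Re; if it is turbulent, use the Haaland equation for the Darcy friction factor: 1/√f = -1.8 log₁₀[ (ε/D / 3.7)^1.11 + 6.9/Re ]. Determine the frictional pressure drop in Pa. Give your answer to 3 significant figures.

ΔP ≈ 19400 Pa

Reynolds number Re = ρVD/μ = 1100 · 1.53 · 0.224 / 0.0188 = 2.005e+04.
Re > 4000 → turbulent. Relative roughness ε/D = 0.00188/0.224 = 0.00839. Haaland: 1/√f = -1.8 log₁₀[(0.00839/3.7)^1.11 + 6.9/2.005e+04] = -1.8 log₁₀[0.00116 + 0.000344] = 5.08, so f = 0.03874.
Darcy-Weisbach: ΔP = f(L/D)(ρV²/2) = 0.03874·(87.3/0.224)·(1100·1.53²/2) = 0.03874·389.7·1287 = 1.944e+04 Pa.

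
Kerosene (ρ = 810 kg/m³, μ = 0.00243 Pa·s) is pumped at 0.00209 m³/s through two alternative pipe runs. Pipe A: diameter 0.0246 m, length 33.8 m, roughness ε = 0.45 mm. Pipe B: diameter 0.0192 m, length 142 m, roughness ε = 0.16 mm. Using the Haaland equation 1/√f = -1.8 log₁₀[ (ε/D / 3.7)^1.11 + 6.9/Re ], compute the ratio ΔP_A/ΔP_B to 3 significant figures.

Pipe A: V = Q/A = 0.00209/0.0004753 = 4.397 m/s; Re = 3.606e+04; ε/D = 0.0183; Haaland → f = 0.0482; ΔP_A = f(L/D)(ρV²/2) = 5.187e+05 Pa.
Pipe B: V = Q/A = 0.00209/0.0002895 = 7.219 m/s; Re = 4.62e+04; ε/D = 0.00833; Haaland → f = 0.03707; ΔP_B = f(L/D)(ρV²/2) = 5.785e+06 Pa.
ΔP_A/ΔP_B = 5.187e+05/5.785e+06 = 0.0897.

ΔP_A/ΔP_B ≈ 0.0897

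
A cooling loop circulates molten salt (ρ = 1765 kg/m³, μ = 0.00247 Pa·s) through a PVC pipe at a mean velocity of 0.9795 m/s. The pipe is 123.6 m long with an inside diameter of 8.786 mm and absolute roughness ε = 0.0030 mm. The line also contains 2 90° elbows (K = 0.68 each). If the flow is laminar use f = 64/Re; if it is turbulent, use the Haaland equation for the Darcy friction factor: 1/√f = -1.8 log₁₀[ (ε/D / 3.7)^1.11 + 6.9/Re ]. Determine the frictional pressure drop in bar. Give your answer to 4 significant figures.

Reynolds number Re = ρVD/μ = 1765 · 0.9795 · 0.008786 / 0.00247 = 6150.
Re > 4000 → turbulent. Relative roughness ε/D = 3e-06/0.008786 = 0.000341. Haaland: 1/√f = -1.8 log₁₀[(0.000341/3.7)^1.11 + 6.9/6150] = -1.8 log₁₀[3.32e-05 + 0.00112] = 5.287, so f = 0.03577.
Total minor-loss coefficient ΣK = 2·0.68 = 1.36.
ΔP = [f·L/D + ΣK]·(ρV²/2) = [0.03577·123.6/0.008786 + 1.36]·(1765·0.9795²/2) = [503.2 + 1.36]·846.7 = 4.272e+05 Pa.
ΔP = 4.272e+05 Pa = 4.272 bar.

ΔP ≈ 4.272 bar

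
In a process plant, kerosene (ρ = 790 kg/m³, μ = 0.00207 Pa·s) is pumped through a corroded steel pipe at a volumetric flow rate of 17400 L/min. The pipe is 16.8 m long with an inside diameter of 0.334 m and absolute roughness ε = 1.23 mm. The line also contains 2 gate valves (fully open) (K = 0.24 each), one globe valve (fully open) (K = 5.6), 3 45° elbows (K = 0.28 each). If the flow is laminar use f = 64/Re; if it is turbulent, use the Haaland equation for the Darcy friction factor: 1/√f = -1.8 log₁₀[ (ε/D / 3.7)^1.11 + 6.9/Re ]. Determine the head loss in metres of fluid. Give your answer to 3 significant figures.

Q = 17400 L/min = 17400/60000 = 0.29 m³/s.
Cross-sectional area A = πD²/4 = π(0.334)²/4 = 0.08762 m²; mean velocity V = Q/A = 0.29/0.08762 = 3.31 m/s.
Reynolds number Re = ρVD/μ = 790 · 3.31 · 0.334 / 0.00207 = 4.219e+05.
Re > 4000 → turbulent. Relative roughness ε/D = 0.00123/0.334 = 0.00368. Haaland: 1/√f = -1.8 log₁₀[(0.00368/3.7)^1.11 + 6.9/4.219e+05] = -1.8 log₁₀[0.000465 + 1.64e-05] = 5.971, so f = 0.02805.
Total minor-loss coefficient ΣK = 2·0.24 + 1·5.6 + 3·0.28 = 6.92.
ΔP = [f·L/D + ΣK]·(ρV²/2) = [0.02805·16.8/0.334 + 6.92]·(790·3.31²/2) = [1.411 + 6.92]·4327 = 3.605e+04 Pa.
Head loss h_f = ΔP/(ρg) = 3.605e+04/(790·9.81) = 4.65 m.

h_f ≈ 4.65 m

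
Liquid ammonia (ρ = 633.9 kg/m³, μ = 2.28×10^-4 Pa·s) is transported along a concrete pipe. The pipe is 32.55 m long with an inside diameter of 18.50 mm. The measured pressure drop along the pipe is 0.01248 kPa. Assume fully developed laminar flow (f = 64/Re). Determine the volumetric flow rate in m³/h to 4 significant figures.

Q ≈ 0.01740 m³/h

For laminar flow, f = 64/Re with Re = ρVD/μ, so Darcy-Weisbach reduces to ΔP = 32μLV/D². Solving for V: V = ΔP·D²/(32μL) = 12.48·(0.0185)²/(32·0.000228·32.55) = 0.01799 m/s.
Check: Re = ρVD/μ = 633.9·0.01799·0.0185/0.000228 = 925.1 < 2300, so the laminar assumption holds.
Q = V·A = 0.01799·(π/4·0.0185²) = 4.835e-06 m³/s = 0.01740 m³/h.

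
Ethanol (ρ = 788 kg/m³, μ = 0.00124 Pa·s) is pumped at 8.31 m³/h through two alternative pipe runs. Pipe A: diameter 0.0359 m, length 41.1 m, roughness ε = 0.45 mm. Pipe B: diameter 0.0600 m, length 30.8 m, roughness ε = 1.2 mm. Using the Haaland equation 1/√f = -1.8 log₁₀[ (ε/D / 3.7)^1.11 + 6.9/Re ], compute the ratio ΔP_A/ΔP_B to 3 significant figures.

ΔP_A/ΔP_B ≈ 14.6

Pipe A: V = Q/A = 0.002308/0.001012 = 2.28 m/s; Re = 5.203e+04; ε/D = 0.0125; Haaland → f = 0.04199; ΔP_A = f(L/D)(ρV²/2) = 9.85e+04 Pa.
Pipe B: V = Q/A = 0.002308/0.002827 = 0.8164 m/s; Re = 3.113e+04; ε/D = 0.02; Haaland → f = 0.04994; ΔP_B = f(L/D)(ρV²/2) = 6732 Pa.
ΔP_A/ΔP_B = 9.85e+04/6732 = 14.6.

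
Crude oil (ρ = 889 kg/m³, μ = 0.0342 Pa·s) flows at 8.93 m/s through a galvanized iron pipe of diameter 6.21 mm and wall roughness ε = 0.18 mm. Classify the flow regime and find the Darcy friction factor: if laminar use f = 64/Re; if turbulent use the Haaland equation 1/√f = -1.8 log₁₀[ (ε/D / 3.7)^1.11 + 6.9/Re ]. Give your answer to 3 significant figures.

f ≈ 0.0444

Re = ρVD/μ = 889·8.93·0.00621/0.0342 = 1442.
Re < 2300 → laminar, so f = 64/Re = 0.0444 (roughness is irrelevant in laminar flow).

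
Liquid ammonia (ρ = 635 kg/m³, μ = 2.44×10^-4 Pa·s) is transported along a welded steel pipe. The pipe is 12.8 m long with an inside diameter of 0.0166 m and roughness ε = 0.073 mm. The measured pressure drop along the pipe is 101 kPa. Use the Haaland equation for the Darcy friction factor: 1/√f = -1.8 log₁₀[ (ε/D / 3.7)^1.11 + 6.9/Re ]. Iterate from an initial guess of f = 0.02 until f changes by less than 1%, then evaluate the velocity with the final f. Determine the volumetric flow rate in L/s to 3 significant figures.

Q ≈ 0.804 L/s

Rearranging Darcy-Weisbach: V = √(2·ΔP·D/(f·L·ρ)). With ε/D = 7.3e-05/0.0166 = 0.0044, iterate starting from f = 0.02:
  f = 0.02 → V = √(2·1.01e+05·0.0166/(0.02·12.8·635)) = 4.542 m/s; Re = ρVD/μ = 1.962e+05; f → 0.02976
  f = 0.02976 → V = 3.723 m/s; Re = 1.609e+05; f → 0.02986
Converged (Δf/f < 1%). With the final f = 0.02986: V = √(2·1.01e+05·0.0166/(0.02986·12.8·635)) = 3.717 m/s.
Q = V·A = 3.717·(π/4·0.0166²) = 0.0008045 m³/s = 0.804 L/s.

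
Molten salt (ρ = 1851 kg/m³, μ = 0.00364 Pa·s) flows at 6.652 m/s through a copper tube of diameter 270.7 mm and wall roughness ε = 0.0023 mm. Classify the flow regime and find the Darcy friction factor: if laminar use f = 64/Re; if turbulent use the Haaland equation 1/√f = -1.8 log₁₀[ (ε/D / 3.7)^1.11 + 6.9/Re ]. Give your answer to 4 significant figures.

f ≈ 0.01190

Re = ρVD/μ = 1851·6.652·0.2707/0.00364 = 9.157e+05.
Re > 4000 → turbulent. ε/D = 2.3e-06/0.2707 = 8.5e-06; Haaland: 1/√f = -1.8 log₁₀[5.5e-07 + 7.54e-06] = 9.166, so f = 0.0119.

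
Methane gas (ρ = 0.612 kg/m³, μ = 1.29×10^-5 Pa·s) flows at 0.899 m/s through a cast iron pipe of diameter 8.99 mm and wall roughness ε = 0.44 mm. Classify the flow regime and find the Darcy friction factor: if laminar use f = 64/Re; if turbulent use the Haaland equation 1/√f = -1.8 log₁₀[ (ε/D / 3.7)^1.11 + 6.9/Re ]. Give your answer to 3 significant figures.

f ≈ 0.167

Re = ρVD/μ = 0.612·0.899·0.00899/1.29e-05 = 383.4.
Re < 2300 → laminar, so f = 64/Re = 0.1669 (roughness is irrelevant in laminar flow).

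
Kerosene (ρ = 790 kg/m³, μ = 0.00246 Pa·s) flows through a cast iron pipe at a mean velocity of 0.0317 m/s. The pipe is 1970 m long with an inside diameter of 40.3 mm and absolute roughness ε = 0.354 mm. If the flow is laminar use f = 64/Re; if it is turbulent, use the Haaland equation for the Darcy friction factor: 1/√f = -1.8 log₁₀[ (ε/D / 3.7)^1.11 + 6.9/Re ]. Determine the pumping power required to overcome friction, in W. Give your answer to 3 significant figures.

P ≈ 0.122 W

Reynolds number Re = ρVD/μ = 790 · 0.0317 · 0.0403 / 0.00246 = 410.3.
Re < 2300 → laminar flow, so f = 64/Re = 64/410.3 = 0.156 (the turbulent correlation is not needed).
Darcy-Weisbach: ΔP = f(L/D)(ρV²/2) = 0.156·(1970/0.0403)·(790·0.0317²/2) = 0.156·4.888e+04·0.3969 = 3027 Pa.
Q = V·A = 0.0317·0.001276 = 4.044e-05 m³/s.
Pumping power P = QΔP = 4.044e-05·3027 = 0.1224 W = 0.122 W.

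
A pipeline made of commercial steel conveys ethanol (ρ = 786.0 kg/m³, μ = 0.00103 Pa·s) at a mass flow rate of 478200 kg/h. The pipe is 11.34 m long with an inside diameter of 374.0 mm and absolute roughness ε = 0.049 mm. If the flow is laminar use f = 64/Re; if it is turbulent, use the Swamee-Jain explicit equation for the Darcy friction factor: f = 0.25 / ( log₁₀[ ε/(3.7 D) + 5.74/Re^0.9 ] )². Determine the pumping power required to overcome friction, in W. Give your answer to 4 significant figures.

P ≈ 71.60 W

ṁ = 478200 kg/h = 478200/3600 = 132.8 kg/s.
A = πD²/4 = π(0.374)²/4 = 0.1099 m²; mean velocity V = ṁ/(ρA) = 132.8/(786 · 0.1099) = 1.538 m/s.
Reynolds number Re = ρVD/μ = 786 · 1.538 · 0.374 / 0.00103 = 4.39e+05.
Re > 4000 → turbulent. Relative roughness ε/D = 4.9e-05/0.374 = 0.000131. Swamee-Jain: f = 0.25/(log₁₀[0.000131/3.7 + 5.74/4.39e+05^0.9])² = 0.25/(log₁₀[3.54e-05 + 4.79e-05])² = 0.25/(-4.079)² = 0.01502.
Darcy-Weisbach: ΔP = f(L/D)(ρV²/2) = 0.01502·(11.34/0.374)·(786·1.538²/2) = 0.01502·30.32·930 = 423.7 Pa.
Q = ṁ/ρ = 132.8/786 = 0.169 m³/s.
Pumping power P = QΔP = 0.169·423.7 = 71.603 W = 71.60 W.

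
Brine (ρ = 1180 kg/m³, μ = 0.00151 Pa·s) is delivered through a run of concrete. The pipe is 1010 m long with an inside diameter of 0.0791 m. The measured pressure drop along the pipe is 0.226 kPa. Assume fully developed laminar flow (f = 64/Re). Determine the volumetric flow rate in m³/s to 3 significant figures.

Q ≈ 1.42×10^-4 m³/s

For laminar flow, f = 64/Re with Re = ρVD/μ, so Darcy-Weisbach reduces to ΔP = 32μLV/D². Solving for V: V = ΔP·D²/(32μL) = 226·(0.0791)²/(32·0.00151·1010) = 0.02897 m/s.
Check: Re = ρVD/μ = 1180·0.02897·0.0791/0.00151 = 1791 < 2300, so the laminar assumption holds.
Q = V·A = 0.02897·(π/4·0.0791²) = 0.0001424 m³/s = 1.42×10^-4 m³/s.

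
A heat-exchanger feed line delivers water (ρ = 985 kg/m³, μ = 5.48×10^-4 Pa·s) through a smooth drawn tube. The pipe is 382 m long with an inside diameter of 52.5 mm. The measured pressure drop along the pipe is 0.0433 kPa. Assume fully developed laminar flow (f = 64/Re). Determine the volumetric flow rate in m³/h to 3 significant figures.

Q ≈ 0.139 m³/h

For laminar flow, f = 64/Re with Re = ρVD/μ, so Darcy-Weisbach reduces to ΔP = 32μLV/D². Solving for V: V = ΔP·D²/(32μL) = 43.3·(0.0525)²/(32·0.000548·382) = 0.01782 m/s.
Check: Re = ρVD/μ = 985·0.01782·0.0525/0.000548 = 1681 < 2300, so the laminar assumption holds.
Q = V·A = 0.01782·(π/4·0.0525²) = 3.857e-05 m³/s = 0.139 m³/h.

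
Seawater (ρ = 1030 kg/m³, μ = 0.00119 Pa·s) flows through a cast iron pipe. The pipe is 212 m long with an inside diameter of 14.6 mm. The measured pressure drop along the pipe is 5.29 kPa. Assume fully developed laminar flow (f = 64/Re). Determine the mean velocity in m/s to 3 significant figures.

V ≈ 0.140 m/s

For laminar flow, f = 64/Re with Re = ρVD/μ, so Darcy-Weisbach reduces to ΔP = 32μLV/D². Solving for V: V = ΔP·D²/(32μL) = 5290·(0.0146)²/(32·0.00119·212) = 0.1397 m/s.
Check: Re = ρVD/μ = 1030·0.1397·0.0146/0.00119 = 1765 < 2300, so the laminar assumption holds.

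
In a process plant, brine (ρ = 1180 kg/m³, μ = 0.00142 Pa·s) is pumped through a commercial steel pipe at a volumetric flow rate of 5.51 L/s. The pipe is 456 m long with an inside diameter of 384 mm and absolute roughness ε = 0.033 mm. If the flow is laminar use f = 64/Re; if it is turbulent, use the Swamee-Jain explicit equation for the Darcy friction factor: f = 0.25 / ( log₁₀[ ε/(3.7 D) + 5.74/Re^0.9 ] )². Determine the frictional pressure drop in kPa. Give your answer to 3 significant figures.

Q = 5.51 L/s = 5.51/1000 = 0.00551 m³/s.
Cross-sectional area A = πD²/4 = π(0.384)²/4 = 0.1158 m²; mean velocity V = Q/A = 0.00551/0.1158 = 0.04758 m/s.
Reynolds number Re = ρVD/μ = 1180 · 0.04758 · 0.384 / 0.00142 = 1.518e+04.
Re > 4000 → turbulent. Relative roughness ε/D = 3.3e-05/0.384 = 8.59e-05. Swamee-Jain: f = 0.25/(log₁₀[8.59e-05/3.7 + 5.74/1.518e+04^0.9])² = 0.25/(log₁₀[2.32e-05 + 0.00099])² = 0.25/(-2.994)² = 0.02789.
Darcy-Weisbach: ΔP = f(L/D)(ρV²/2) = 0.02789·(456/0.384)·(1180·0.04758²/2) = 0.02789·1188·1.336 = 44.22 Pa.
ΔP = 44.22 Pa = 0.0442 kPa.

ΔP ≈ 0.0442 kPa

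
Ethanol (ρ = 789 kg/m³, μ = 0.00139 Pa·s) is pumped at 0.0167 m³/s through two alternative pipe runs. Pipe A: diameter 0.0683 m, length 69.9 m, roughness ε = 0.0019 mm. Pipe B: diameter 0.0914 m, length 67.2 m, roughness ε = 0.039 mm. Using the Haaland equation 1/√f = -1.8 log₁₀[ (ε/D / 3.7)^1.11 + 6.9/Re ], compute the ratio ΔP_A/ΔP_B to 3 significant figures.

Pipe A: V = Q/A = 0.0167/0.003664 = 4.558 m/s; Re = 1.767e+05; ε/D = 2.78e-05; Haaland → f = 0.01604; ΔP_A = f(L/D)(ρV²/2) = 1.346e+05 Pa.
Pipe B: V = Q/A = 0.0167/0.006561 = 2.545 m/s; Re = 1.321e+05; ε/D = 0.000427; Haaland → f = 0.01907; ΔP_B = f(L/D)(ρV²/2) = 3.583e+04 Pa.
ΔP_A/ΔP_B = 1.346e+05/3.583e+04 = 3.76.

ΔP_A/ΔP_B ≈ 3.76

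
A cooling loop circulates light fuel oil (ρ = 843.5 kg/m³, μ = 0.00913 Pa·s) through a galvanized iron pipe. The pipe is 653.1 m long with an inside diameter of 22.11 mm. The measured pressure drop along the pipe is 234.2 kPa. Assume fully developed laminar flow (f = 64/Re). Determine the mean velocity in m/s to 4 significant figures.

For laminar flow, f = 64/Re with Re = ρVD/μ, so Darcy-Weisbach reduces to ΔP = 32μLV/D². Solving for V: V = ΔP·D²/(32μL) = 2.342e+05·(0.02211)²/(32·0.00913·653.1) = 0.6 m/s.
Check: Re = ρVD/μ = 843.5·0.6·0.02211/0.00913 = 1226 < 2300, so the laminar assumption holds.

V ≈ 0.6000 m/s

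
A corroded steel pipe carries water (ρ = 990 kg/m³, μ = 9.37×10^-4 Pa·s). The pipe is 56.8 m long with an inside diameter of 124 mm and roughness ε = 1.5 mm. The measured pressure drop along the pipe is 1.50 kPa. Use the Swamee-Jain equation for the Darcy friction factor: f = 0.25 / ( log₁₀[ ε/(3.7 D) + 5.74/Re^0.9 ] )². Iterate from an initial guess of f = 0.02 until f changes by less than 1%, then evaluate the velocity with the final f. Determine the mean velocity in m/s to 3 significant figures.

V ≈ 0.398 m/s

Rearranging Darcy-Weisbach: V = √(2·ΔP·D/(f·L·ρ)). With ε/D = 0.0015/0.124 = 0.0121, iterate starting from f = 0.02:
  f = 0.02 → V = √(2·1500·0.124/(0.02·56.8·990)) = 0.5751 m/s; Re = ρVD/μ = 7.535e+04; f → 0.04146
  f = 0.04146 → V = 0.3994 m/s; Re = 5.233e+04; f → 0.04184
Converged (Δf/f < 1%). With the final f = 0.04184: V = √(2·1500·0.124/(0.04184·56.8·990)) = 0.3976 m/s.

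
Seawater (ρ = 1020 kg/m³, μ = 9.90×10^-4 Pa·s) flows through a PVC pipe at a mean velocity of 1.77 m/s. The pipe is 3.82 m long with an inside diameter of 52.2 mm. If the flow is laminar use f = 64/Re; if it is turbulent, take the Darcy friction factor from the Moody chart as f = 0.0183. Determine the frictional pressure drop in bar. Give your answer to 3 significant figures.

ΔP ≈ 0.0214 bar

Reynolds number Re = ρVD/μ = 1020 · 1.77 · 0.0522 / 0.00099 = 9.519e+04.
Re > 4000 → turbulent; use the Moody-chart value f = 0.0183.
Darcy-Weisbach: ΔP = f(L/D)(ρV²/2) = 0.0183·(3.82/0.0522)·(1020·1.77²/2) = 0.0183·73.18·1598 = 2140 Pa.
ΔP = 2140 Pa = 0.0214 bar.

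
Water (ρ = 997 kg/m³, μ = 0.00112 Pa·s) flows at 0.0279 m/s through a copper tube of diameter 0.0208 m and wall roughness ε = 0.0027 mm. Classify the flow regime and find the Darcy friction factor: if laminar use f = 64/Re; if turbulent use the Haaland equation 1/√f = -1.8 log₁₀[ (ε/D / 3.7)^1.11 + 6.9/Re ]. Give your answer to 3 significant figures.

f ≈ 0.124

Re = ρVD/μ = 997·0.0279·0.0208/0.00112 = 516.6.
Re < 2300 → laminar, so f = 64/Re = 0.1239 (roughness is irrelevant in laminar flow).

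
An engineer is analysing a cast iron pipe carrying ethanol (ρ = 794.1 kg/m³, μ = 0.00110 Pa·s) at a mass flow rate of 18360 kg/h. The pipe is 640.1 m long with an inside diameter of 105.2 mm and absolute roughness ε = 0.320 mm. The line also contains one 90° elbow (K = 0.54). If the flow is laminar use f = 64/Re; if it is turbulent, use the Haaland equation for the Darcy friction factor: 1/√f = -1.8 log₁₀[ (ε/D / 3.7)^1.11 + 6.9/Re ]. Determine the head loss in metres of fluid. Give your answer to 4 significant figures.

h_f ≈ 4.809 m

ṁ = 18360 kg/h = 18360/3600 = 5.1 kg/s.
A = πD²/4 = π(0.1052)²/4 = 0.008692 m²; mean velocity V = ṁ/(ρA) = 5.1/(794.1 · 0.008692) = 0.7389 m/s.
Reynolds number Re = ρVD/μ = 794.1 · 0.7389 · 0.1052 / 0.0011 = 5.611e+04.
Re > 4000 → turbulent. Relative roughness ε/D = 0.00032/0.1052 = 0.00304. Haaland: 1/√f = -1.8 log₁₀[(0.00304/3.7)^1.11 + 6.9/5.611e+04] = -1.8 log₁₀[0.000376 + 0.000123] = 5.943, so f = 0.02831.
Total minor-loss coefficient ΣK = 1·0.54 = 0.54.
ΔP = [f·L/D + ΣK]·(ρV²/2) = [0.02831·640.1/0.1052 + 0.54]·(794.1·0.7389²/2) = [172.3 + 0.54]·216.8 = 3.746e+04 Pa.
Head loss h_f = ΔP/(ρg) = 3.746e+04/(794.1·9.81) = 4.809 m.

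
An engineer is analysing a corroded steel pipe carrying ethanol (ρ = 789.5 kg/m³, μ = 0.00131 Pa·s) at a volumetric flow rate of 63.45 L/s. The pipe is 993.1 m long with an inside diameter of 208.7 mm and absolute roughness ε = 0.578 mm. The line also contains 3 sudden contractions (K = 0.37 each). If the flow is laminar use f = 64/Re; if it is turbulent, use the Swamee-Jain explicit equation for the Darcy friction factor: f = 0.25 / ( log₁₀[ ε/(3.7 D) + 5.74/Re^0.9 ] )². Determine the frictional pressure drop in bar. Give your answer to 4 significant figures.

Q = 63.45 L/s = 63.45/1000 = 0.06345 m³/s.
Cross-sectional area A = πD²/4 = π(0.2087)²/4 = 0.03421 m²; mean velocity V = Q/A = 0.06345/0.03421 = 1.855 m/s.
Reynolds number Re = ρVD/μ = 789.5 · 1.855 · 0.2087 / 0.00131 = 2.333e+05.
Re > 4000 → turbulent. Relative roughness ε/D = 0.000578/0.2087 = 0.00277. Swamee-Jain: f = 0.25/(log₁₀[0.00277/3.7 + 5.74/2.333e+05^0.9])² = 0.25/(log₁₀[0.000749 + 8.47e-05])² = 0.25/(-3.079)² = 0.02637.
Total minor-loss coefficient ΣK = 3·0.37 = 1.11.
ΔP = [f·L/D + ΣK]·(ρV²/2) = [0.02637·993.1/0.2087 + 1.11]·(789.5·1.855²/2) = [125.5 + 1.11]·1358 = 1.719e+05 Pa.
ΔP = 1.719e+05 Pa = 1.719 bar.

ΔP ≈ 1.719 bar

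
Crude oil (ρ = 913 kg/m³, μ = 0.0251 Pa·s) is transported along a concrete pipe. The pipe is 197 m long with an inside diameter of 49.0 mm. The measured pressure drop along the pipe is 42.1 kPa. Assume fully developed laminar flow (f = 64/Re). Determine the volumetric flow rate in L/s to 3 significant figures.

Q ≈ 1.20 L/s

For laminar flow, f = 64/Re with Re = ρVD/μ, so Darcy-Weisbach reduces to ΔP = 32μLV/D². Solving for V: V = ΔP·D²/(32μL) = 4.21e+04·(0.049)²/(32·0.0251·197) = 0.6388 m/s.
Check: Re = ρVD/μ = 913·0.6388·0.049/0.0251 = 1139 < 2300, so the laminar assumption holds.
Q = V·A = 0.6388·(π/4·0.049²) = 0.001205 m³/s = 1.20 L/s.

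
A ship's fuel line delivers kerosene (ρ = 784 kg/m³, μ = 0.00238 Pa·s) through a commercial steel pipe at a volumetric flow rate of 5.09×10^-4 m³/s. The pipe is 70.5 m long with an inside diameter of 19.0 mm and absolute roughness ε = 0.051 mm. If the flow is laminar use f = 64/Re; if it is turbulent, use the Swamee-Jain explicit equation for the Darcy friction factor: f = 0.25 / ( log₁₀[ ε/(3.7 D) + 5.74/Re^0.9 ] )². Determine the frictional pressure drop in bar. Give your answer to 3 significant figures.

Cross-sectional area A = πD²/4 = π(0.019)²/4 = 0.0002835 m²; mean velocity V = Q/A = 0.000509/0.0002835 = 1.795 m/s.
Reynolds number Re = ρVD/μ = 784 · 1.795 · 0.019 / 0.00238 = 1.124e+04.
Re > 4000 → turbulent. Relative roughness ε/D = 5.1e-05/0.019 = 0.00268. Swamee-Jain: f = 0.25/(log₁₀[0.00268/3.7 + 5.74/1.124e+04^0.9])² = 0.25/(log₁₀[0.000725 + 0.0013])² = 0.25/(-2.694)² = 0.03445.
Darcy-Weisbach: ΔP = f(L/D)(ρV²/2) = 0.03445·(70.5/0.019)·(784·1.795²/2) = 0.03445·3711·1263 = 1.615e+05 Pa.
ΔP = 1.615e+05 Pa = 1.61 bar.

ΔP ≈ 1.61 bar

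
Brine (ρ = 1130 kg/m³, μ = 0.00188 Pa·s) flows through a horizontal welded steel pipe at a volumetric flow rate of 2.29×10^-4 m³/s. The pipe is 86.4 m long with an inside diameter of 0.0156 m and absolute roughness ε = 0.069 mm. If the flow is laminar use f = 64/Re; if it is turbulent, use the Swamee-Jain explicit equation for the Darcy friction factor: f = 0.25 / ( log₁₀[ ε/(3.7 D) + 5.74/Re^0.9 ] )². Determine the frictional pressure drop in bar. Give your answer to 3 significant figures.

Cross-sectional area A = πD²/4 = π(0.0156)²/4 = 0.0001911 m²; mean velocity V = Q/A = 0.000229/0.0001911 = 1.198 m/s.
Reynolds number Re = ρVD/μ = 1130 · 1.198 · 0.0156 / 0.00188 = 1.123e+04.
Re > 4000 → turbulent. Relative roughness ε/D = 6.9e-05/0.0156 = 0.00442. Swamee-Jain: f = 0.25/(log₁₀[0.00442/3.7 + 5.74/1.123e+04^0.9])² = 0.25/(log₁₀[0.0012 + 0.0013])² = 0.25/(-2.603)² = 0.03689.
Darcy-Weisbach: ΔP = f(L/D)(ρV²/2) = 0.03689·(86.4/0.0156)·(1130·1.198²/2) = 0.03689·5538·811 = 1.657e+05 Pa.
ΔP = 1.657e+05 Pa = 1.66 bar.

ΔP ≈ 1.66 bar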